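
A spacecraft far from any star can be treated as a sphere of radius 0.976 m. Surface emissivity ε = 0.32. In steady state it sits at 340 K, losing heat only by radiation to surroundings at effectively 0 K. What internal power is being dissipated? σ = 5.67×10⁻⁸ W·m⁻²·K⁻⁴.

Steady state: P = εσA T⁴.
A = 4πr² = 11.97 m²; T⁴ = (340)⁴ = 1.336×10¹⁰ K⁴.
P = 0.32 × 5.67×10⁻⁸ × 11.97 × 1.336×10¹⁰.

P ≈ 2900 W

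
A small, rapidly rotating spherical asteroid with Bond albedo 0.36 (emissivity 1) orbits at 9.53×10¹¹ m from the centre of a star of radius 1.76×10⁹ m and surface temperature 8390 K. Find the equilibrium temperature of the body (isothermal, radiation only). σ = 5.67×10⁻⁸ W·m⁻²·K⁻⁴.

T ≈ 228 K

The star's surface emits σT_*⁴; at distance d the flux is S = σT_*⁴(R_*/d)².
S = 5.67×10⁻⁸·(8390)⁴·(1.76×10⁹/9.53×10¹¹)² = 958.2 W/m².
For an isothermal sphere T⁴ = (1−a)S/(4σ) = 2.704×10⁹ K⁴.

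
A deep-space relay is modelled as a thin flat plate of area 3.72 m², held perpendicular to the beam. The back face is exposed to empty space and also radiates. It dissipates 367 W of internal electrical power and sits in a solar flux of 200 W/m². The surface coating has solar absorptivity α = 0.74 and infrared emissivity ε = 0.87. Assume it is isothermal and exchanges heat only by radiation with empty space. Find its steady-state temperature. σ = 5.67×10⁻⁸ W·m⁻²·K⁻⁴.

T ≈ 224 K

At steady state, absorbed solar power + internal power = radiated power.
Absorbed: α·S·A_cross = 0.74·200·3.720 = 550.6 W (cross-section A).
Total input = 550.6 + 367 = 917.6 W.
Radiated: εσ·A_surf·T⁴ with A_surf = 2A = 7.440 m².
T⁴ = 917.6/(0.87·5.67×10⁻⁸·7.440) = 2.500×10⁹ K⁴.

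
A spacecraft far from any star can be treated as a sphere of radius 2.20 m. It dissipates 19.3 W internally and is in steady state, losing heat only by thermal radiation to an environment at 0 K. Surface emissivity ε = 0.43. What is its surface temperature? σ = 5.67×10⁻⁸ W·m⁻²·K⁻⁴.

T ≈ 60.1 K

Steady state: internal power = radiated power, P = εσA T⁴.
Radiating area A = 4πr² = 60.82 m².
T⁴ = P/(εσA) = 19.3/(0.43·5.67×10⁻⁸·60.82) = 1.302×10⁷ K⁴.
T = (1.302×10⁷)^(1/4).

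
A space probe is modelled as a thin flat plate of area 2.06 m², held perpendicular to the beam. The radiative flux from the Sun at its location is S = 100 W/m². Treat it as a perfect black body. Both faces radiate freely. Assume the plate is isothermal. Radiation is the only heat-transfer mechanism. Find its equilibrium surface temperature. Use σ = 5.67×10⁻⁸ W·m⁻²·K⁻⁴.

T ≈ 172 K

At equilibrium, absorbed power = emitted power.
Absorbing cross-section = A = 2.060 m²; emitting surface = 2A = 4.120 m² (ratio 2).
S·A_cross = εσ·A_surf·T⁴  ⇒  T⁴ = S/(2σ).
T⁴ = 1.00·100/(2·5.67×10⁻⁸) = 8.818×10⁸ K⁴.
T = (8.818×10⁸)^(1/4).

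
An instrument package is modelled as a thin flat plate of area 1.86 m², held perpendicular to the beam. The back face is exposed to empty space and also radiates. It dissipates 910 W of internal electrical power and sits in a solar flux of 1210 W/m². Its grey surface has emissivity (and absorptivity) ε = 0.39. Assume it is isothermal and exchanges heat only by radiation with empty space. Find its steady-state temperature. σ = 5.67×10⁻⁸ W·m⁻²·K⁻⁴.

T ≈ 384 K

At steady state, absorbed solar power + internal power = radiated power.
Absorbed: α·S·A_cross = 0.39·1210·1.860 = 877.7 W (cross-section A).
Total input = 877.7 + 910 = 1788 W.
Radiated: εσ·A_surf·T⁴ with A_surf = 2A = 3.720 m².
T⁴ = 1788/(0.39·5.67×10⁻⁸·3.720) = 2.173×10¹⁰ K⁴.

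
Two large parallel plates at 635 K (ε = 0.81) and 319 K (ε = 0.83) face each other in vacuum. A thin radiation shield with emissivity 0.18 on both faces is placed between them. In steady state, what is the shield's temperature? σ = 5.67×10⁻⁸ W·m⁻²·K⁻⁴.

T_s ≈ 542 K

In steady state the net flux on the hot side equals that on the cold side.
σ(T₁⁴−T_s⁴)/D₁ = σ(T_s⁴−T₂⁴)/D₂, with D₁ = 1/ε₁+1/ε_s−1 = 5.790, D₂ = 1/ε_s+1/ε₂−1 = 5.760.
Solve for T_s⁴: T_s⁴ = (D₂·T₁⁴ + D₁·T₂⁴)/(D₁+D₂) = 8.628×10¹⁰ K⁴.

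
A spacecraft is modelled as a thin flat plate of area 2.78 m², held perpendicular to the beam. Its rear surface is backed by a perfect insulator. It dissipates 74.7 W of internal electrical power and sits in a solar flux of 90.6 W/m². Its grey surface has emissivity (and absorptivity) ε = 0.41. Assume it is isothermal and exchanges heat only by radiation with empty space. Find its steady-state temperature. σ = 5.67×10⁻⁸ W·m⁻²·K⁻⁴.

At steady state, absorbed solar power + internal power = radiated power.
Absorbed: α·S·A_cross = 0.41·90.6·2.780 = 103.3 W (cross-section A).
Total input = 103.3 + 74.7 = 178.0 W.
Radiated: εσ·A_surf·T⁴ with A_surf = A = 2.780 m².
T⁴ = 178.0/(0.41·5.67×10⁻⁸·2.780) = 2.754×10⁹ K⁴.

T ≈ 229 K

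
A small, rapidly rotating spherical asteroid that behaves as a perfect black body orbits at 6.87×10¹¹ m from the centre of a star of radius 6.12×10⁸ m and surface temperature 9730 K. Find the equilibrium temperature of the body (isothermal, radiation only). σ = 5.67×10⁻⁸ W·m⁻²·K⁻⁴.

T ≈ 205 K

The star's surface emits σT_*⁴; at distance d the flux is S = σT_*⁴(R_*/d)².
S = 5.67×10⁻⁸·(9730)⁴·(6.12×10⁸/6.87×10¹¹)² = 403.3 W/m².
For an isothermal sphere T⁴ = (1−a)S/(4σ) = 1.778×10⁹ K⁴.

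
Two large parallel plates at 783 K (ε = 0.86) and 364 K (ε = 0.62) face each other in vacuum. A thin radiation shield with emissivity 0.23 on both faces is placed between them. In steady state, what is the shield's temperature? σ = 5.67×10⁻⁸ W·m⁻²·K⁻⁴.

T_s ≈ 673 K

In steady state the net flux on the hot side equals that on the cold side.
σ(T₁⁴−T_s⁴)/D₁ = σ(T_s⁴−T₂⁴)/D₂, with D₁ = 1/ε₁+1/ε_s−1 = 4.511, D₂ = 1/ε_s+1/ε₂−1 = 4.961.
Solve for T_s⁴: T_s⁴ = (D₂·T₁⁴ + D₁·T₂⁴)/(D₁+D₂) = 2.052×10¹¹ K⁴.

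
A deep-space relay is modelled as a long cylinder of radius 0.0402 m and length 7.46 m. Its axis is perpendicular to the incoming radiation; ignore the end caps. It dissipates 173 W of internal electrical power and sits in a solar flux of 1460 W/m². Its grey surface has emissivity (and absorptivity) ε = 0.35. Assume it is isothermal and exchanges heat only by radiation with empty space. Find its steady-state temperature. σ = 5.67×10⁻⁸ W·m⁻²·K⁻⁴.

At steady state, absorbed solar power + internal power = radiated power.
Absorbed: α·S·A_cross = 0.35·1460·0.5998 = 306.5 W (cross-section 2rL).
Total input = 306.5 + 173 = 479.5 W.
Radiated: εσ·A_surf·T⁴ with A_surf = 2πrL = 1.884 m².
T⁴ = 479.5/(0.35·5.67×10⁻⁸·1.884) = 1.282×10¹⁰ K⁴.

T ≈ 337 K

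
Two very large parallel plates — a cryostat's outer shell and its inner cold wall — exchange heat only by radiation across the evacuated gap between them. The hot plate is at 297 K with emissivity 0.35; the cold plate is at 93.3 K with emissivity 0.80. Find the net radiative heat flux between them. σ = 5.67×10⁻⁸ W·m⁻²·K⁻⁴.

For two infinite grey parallel plates, q = σ(T₁⁴ − T₂⁴)/(1/ε₁ + 1/ε₂ − 1).
T₁⁴ − T₂⁴ = 7.781×10⁹ − 7.578×10⁷ = 7.705×10⁹ K⁴.
1/ε₁ + 1/ε₂ − 1 = 2.857 + 1.250 − 1 = 3.107.
q = 5.67×10⁻⁸ × 7.705×10⁹ / 3.107.

q ≈ 141 W/m²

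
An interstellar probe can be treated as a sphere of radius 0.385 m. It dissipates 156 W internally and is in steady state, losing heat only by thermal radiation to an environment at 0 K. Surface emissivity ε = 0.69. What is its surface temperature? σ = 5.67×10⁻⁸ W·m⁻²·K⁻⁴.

Steady state: internal power = radiated power, P = εσA T⁴.
Radiating area A = 4πr² = 1.863 m².
T⁴ = P/(εσA) = 156/(0.69·5.67×10⁻⁸·1.863) = 2.141×10⁹ K⁴.
T = (2.141×10⁹)^(1/4).

T ≈ 215 K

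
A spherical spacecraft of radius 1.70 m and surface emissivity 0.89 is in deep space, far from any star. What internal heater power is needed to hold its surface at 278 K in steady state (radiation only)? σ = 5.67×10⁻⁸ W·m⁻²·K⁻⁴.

P = εσ·4πr²·T⁴.
4πr² = 36.32 m²; T⁴ = 5.973×10⁹ K⁴.
P = 0.89·5.67×10⁻⁸·36.32·5.973×10⁹.

P ≈ 10900 W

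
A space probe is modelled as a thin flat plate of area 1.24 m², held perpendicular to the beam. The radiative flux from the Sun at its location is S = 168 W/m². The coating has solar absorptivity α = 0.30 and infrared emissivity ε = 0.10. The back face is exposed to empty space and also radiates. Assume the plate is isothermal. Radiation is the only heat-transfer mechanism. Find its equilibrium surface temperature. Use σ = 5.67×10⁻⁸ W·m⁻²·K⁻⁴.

T ≈ 258 K

At equilibrium, absorbed power = emitted power.
Absorbing cross-section = A = 1.240 m²; emitting surface = 2A = 2.480 m² (ratio 2).
αS·A_cross = εσ·A_surf·T⁴  ⇒  T⁴ = αS/(ε·2σ).
T⁴ = 0.300·168/(0.10·2·5.67×10⁻⁸) = 4.444×10⁹ K⁴.
T = (4.444×10⁹)^(1/4).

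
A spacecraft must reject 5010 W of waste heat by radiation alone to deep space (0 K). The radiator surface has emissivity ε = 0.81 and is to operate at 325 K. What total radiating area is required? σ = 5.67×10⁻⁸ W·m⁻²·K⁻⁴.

A ≈ 9.78 m²

P = εσA T⁴ ⇒ A = P/(εσT⁴).
T⁴ = 1.116×10¹⁰ K⁴.
A = 5010/(0.81 × 5.67×10⁻⁸ × 1.116×10¹⁰).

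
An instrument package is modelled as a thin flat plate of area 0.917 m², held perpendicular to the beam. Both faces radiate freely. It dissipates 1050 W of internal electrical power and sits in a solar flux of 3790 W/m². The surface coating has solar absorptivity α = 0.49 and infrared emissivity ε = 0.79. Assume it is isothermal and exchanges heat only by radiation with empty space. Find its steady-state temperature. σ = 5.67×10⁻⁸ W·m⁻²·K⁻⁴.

At steady state, absorbed solar power + internal power = radiated power.
Absorbed: α·S·A_cross = 0.49·3790·0.9170 = 1703 W (cross-section A).
Total input = 1703 + 1050 = 2753 W.
Radiated: εσ·A_surf·T⁴ with A_surf = 2A = 1.834 m².
T⁴ = 2753/(0.79·5.67×10⁻⁸·1.834) = 3.351×10¹⁰ K⁴.

T ≈ 428 K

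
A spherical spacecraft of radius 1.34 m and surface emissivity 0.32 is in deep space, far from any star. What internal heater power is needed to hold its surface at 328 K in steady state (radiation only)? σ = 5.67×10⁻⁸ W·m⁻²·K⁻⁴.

P = εσ·4πr²·T⁴.
4πr² = 22.56 m²; T⁴ = 1.157×10¹⁰ K⁴.
P = 0.32·5.67×10⁻⁸·22.56·1.157×10¹⁰.

P ≈ 4740 W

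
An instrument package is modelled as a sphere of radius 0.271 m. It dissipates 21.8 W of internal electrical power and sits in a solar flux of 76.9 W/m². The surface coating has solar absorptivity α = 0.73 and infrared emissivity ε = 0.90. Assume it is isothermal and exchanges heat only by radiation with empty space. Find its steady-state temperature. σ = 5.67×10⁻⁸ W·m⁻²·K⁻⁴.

T ≈ 165 K

At steady state, absorbed solar power + internal power = radiated power.
Absorbed: α·S·A_cross = 0.73·76.9·0.2307 = 12.95 W (cross-section πr²).
Total input = 12.95 + 21.8 = 34.75 W.
Radiated: εσ·A_surf·T⁴ with A_surf = 4πr² = 0.9229 m².
T⁴ = 34.75/(0.90·5.67×10⁻⁸·0.9229) = 7.379×10⁸ K⁴.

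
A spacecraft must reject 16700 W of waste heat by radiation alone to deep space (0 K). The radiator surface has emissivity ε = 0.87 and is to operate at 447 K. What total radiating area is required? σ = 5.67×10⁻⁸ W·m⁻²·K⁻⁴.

A ≈ 8.48 m²

P = εσA T⁴ ⇒ A = P/(εσT⁴).
T⁴ = 3.992×10¹⁰ K⁴.
A = 16700/(0.87 × 5.67×10⁻⁸ × 3.992×10¹⁰).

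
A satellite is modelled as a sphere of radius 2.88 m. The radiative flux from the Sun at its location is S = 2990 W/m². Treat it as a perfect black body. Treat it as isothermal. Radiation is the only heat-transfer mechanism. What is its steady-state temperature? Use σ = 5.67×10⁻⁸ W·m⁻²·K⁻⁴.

T ≈ 339 K

At equilibrium, absorbed power = emitted power.
Absorbing cross-section = πr² = 26.06 m²; emitting surface = 4πr² = 104.2 m² (ratio 4).
S·A_cross = εσ·A_surf·T⁴  ⇒  T⁴ = S/(4σ).
T⁴ = 1.00·2990/(4·5.67×10⁻⁸) = 1.318×10¹⁰ K⁴.
T = (1.318×10¹⁰)^(1/4).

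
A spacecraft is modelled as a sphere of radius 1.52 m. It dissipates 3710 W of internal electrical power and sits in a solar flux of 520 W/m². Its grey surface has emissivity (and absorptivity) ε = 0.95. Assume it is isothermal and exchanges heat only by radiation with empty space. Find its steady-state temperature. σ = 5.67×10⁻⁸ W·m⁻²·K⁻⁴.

At steady state, absorbed solar power + internal power = radiated power.
Absorbed: α·S·A_cross = 0.95·520·7.258 = 3586 W (cross-section πr²).
Total input = 3586 + 3710 = 7296 W.
Radiated: εσ·A_surf·T⁴ with A_surf = 4πr² = 29.03 m².
T⁴ = 7296/(0.95·5.67×10⁻⁸·29.03) = 4.665×10⁹ K⁴.

T ≈ 261 K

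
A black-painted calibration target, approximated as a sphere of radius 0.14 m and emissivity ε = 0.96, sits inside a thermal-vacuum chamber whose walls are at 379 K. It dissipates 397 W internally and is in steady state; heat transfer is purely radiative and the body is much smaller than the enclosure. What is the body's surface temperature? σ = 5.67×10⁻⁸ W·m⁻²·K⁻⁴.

T ≈ 473 K

For a small grey body in a large enclosure, net radiated power = εσA(T⁴ − T_w⁴).
Steady state: P = εσA(T⁴ − T_w⁴) with A = 4πr² = 0.2463 m².
T⁴ = P/(εσA) + T_w⁴ = 397/(0.96·5.67×10⁻⁸·0.2463) + (379)⁴
    = 2.961×10¹⁰ + 2.063×10¹⁰ = 5.024×10¹⁰ K⁴.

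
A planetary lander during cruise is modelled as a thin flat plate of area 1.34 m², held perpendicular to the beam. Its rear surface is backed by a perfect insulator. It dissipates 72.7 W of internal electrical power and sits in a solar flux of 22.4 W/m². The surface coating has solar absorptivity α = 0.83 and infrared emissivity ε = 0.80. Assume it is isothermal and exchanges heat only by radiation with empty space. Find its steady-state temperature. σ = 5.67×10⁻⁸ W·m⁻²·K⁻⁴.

At steady state, absorbed solar power + internal power = radiated power.
Absorbed: α·S·A_cross = 0.83·22.4·1.340 = 24.91 W (cross-section A).
Total input = 24.91 + 72.7 = 97.61 W.
Radiated: εσ·A_surf·T⁴ with A_surf = A = 1.340 m².
T⁴ = 97.61/(0.80·5.67×10⁻⁸·1.340) = 1.606×10⁹ K⁴.

T ≈ 200 K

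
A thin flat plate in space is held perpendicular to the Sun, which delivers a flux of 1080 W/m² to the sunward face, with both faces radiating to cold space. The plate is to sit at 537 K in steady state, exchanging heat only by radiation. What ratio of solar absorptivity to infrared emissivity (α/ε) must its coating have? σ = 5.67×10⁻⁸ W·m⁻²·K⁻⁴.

Balance: αS·A = εσ·2A·T⁴ ⇒ α/ε = 2σT⁴/S.
α/ε = 2·5.67×10⁻⁸·(537)⁴/1080 = 2·5.67×10⁻⁸·8.316×10¹⁰/1080.

α/ε ≈ 8.73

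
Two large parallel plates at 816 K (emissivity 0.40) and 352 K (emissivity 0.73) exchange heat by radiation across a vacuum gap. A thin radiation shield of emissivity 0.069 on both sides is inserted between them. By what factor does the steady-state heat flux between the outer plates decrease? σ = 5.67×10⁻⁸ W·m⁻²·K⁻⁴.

factor ≈ 10.8

Without shield: q₀ = σΔ(T⁴)/(1/ε₁+1/ε₂−1) with denominator 2.870.
With shield the two gaps are in series; the resistances add: (1/ε₁+1/ε_s−1)+(1/ε_s+1/ε₂−1) = 15.99+14.86 = 30.86.
Heat-flux ratio q₀/q = 30.86/2.870.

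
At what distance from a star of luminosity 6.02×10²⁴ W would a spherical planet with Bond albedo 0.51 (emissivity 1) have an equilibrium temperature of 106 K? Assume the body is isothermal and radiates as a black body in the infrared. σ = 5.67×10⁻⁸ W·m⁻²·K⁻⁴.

For an isothermal black-emitting sphere, (1−a)S·πr² = σ·4πr²·T⁴ ⇒ S = 4σT⁴/(1−a).
S = 4·5.67×10⁻⁸·(106)⁴/0.490 = 58.43 W/m².
Flux falls as S = L/(4πd²), so d = √(L/(4πS)) = √(6.02×10²⁴/(4π·58.43)).

d ≈ 9.05×10¹⁰ m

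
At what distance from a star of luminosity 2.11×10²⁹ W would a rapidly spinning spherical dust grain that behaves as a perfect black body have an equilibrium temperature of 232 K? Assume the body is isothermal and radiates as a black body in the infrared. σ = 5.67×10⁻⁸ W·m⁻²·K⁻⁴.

For an isothermal black-emitting sphere, (1−a)S·πr² = σ·4πr²·T⁴ ⇒ S = 4σT⁴/(1−a).
S = 4·5.67×10⁻⁸·(232)⁴/1.00 = 657.0 W/m².
Flux falls as S = L/(4πd²), so d = √(L/(4πS)) = √(2.11×10²⁹/(4π·657.0)).

d ≈ 5.06×10¹² m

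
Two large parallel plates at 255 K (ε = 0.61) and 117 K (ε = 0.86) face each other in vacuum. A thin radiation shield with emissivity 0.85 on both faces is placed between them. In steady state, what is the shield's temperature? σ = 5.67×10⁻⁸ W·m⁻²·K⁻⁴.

T_s ≈ 209 K

In steady state the net flux on the hot side equals that on the cold side.
σ(T₁⁴−T_s⁴)/D₁ = σ(T_s⁴−T₂⁴)/D₂, with D₁ = 1/ε₁+1/ε_s−1 = 1.816, D₂ = 1/ε_s+1/ε₂−1 = 1.339.
Solve for T_s⁴: T_s⁴ = (D₂·T₁⁴ + D₁·T₂⁴)/(D₁+D₂) = 1.903×10⁹ K⁴.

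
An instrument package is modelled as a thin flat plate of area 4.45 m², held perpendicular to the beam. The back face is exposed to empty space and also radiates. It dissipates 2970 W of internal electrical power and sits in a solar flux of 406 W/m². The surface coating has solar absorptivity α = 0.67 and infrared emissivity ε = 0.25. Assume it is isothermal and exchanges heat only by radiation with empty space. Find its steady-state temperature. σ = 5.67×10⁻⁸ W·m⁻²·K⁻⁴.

At steady state, absorbed solar power + internal power = radiated power.
Absorbed: α·S·A_cross = 0.67·406·4.450 = 1210 W (cross-section A).
Total input = 1210 + 2970 = 4180 W.
Radiated: εσ·A_surf·T⁴ with A_surf = 2A = 8.900 m².
T⁴ = 4180/(0.25·5.67×10⁻⁸·8.900) = 3.314×10¹⁰ K⁴.

T ≈ 427 K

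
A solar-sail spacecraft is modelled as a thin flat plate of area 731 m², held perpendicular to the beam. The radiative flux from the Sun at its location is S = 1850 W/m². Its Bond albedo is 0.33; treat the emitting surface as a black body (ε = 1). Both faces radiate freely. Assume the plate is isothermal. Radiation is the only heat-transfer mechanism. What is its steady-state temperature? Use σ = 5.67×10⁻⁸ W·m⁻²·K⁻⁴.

T ≈ 323 K

At equilibrium, absorbed power = emitted power.
Absorbing cross-section = A = 731.0 m²; emitting surface = 2A = 1462 m² (ratio 2).
(1−a)S·A_cross = εσ·A_surf·T⁴  ⇒  T⁴ = (1−a)S/(2σ).
T⁴ = 0.670·1850/(2·5.67×10⁻⁸) = 1.093×10¹⁰ K⁴.
T = (1.093×10¹⁰)^(1/4).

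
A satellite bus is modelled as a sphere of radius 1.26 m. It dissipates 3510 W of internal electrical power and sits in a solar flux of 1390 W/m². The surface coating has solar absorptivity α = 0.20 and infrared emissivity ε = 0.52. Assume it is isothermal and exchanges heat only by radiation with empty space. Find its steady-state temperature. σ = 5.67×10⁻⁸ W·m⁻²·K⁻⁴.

T ≈ 302 K

At steady state, absorbed solar power + internal power = radiated power.
Absorbed: α·S·A_cross = 0.20·1390·4.988 = 1387 W (cross-section πr²).
Total input = 1387 + 3510 = 4897 W.
Radiated: εσ·A_surf·T⁴ with A_surf = 4πr² = 19.95 m².
T⁴ = 4897/(0.52·5.67×10⁻⁸·19.95) = 8.324×10⁹ K⁴.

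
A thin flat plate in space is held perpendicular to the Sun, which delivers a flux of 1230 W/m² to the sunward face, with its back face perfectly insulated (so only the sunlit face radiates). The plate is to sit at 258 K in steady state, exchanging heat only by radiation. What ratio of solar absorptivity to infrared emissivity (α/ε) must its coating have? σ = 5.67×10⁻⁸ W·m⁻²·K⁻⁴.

α/ε ≈ 0.204

Balance: αS·A = εσ·1A·T⁴ ⇒ α/ε = σT⁴/S.
α/ε = 5.67×10⁻⁸·(258)⁴/1230 = 5.67×10⁻⁸·4.431×10⁹/1230.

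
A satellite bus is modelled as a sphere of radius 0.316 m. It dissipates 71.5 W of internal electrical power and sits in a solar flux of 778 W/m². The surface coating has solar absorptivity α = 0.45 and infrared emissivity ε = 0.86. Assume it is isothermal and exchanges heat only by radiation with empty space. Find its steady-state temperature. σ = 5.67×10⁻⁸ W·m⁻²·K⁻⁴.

At steady state, absorbed solar power + internal power = radiated power.
Absorbed: α·S·A_cross = 0.45·778·0.3137 = 109.8 W (cross-section πr²).
Total input = 109.8 + 71.5 = 181.3 W.
Radiated: εσ·A_surf·T⁴ with A_surf = 4πr² = 1.255 m².
T⁴ = 181.3/(0.86·5.67×10⁻⁸·1.255) = 2.963×10⁹ K⁴.

T ≈ 233 K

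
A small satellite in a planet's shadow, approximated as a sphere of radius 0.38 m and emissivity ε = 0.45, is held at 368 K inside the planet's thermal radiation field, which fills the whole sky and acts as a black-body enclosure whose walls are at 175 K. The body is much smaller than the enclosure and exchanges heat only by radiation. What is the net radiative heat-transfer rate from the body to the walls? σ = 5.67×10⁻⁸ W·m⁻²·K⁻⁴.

For a small grey body in a large enclosure: P_net = εσA(T_body⁴ − T_wall⁴).
A = 4πr² = 1.815 m²; T_body⁴ − T_wall⁴ = 1.834×10¹⁰ − 9.379×10⁸ = 1.740×10¹⁰ K⁴.
|P_net| = 0.45·5.67×10⁻⁸·1.815·1.740×10¹⁰.

P_net ≈ 806 W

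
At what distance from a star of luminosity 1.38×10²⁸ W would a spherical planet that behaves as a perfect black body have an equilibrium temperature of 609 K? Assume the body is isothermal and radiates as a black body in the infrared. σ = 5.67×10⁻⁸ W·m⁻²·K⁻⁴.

d ≈ 1.88×10¹¹ m

For an isothermal black-emitting sphere, (1−a)S·πr² = σ·4πr²·T⁴ ⇒ S = 4σT⁴/(1−a).
S = 4·5.67×10⁻⁸·(609)⁴/1.00 = 31200 W/m².
Flux falls as S = L/(4πd²), so d = √(L/(4πS)) = √(1.38×10²⁸/(4π·31200)).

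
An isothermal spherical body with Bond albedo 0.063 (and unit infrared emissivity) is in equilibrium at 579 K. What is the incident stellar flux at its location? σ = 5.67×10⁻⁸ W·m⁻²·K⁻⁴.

S ≈ 27200 W/m²

(1−a)S·πr² = σ·4πr²·T⁴ ⇒ S = 4σT⁴/(1−a).
S = 4·5.67×10⁻⁸·1.124×10¹¹/0.937.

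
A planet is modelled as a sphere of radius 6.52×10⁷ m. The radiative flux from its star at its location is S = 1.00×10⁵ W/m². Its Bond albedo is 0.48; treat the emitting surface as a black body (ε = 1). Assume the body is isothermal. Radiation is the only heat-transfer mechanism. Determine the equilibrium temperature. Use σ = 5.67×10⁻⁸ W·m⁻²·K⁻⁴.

At equilibrium, absorbed power = emitted power.
Absorbing cross-section = πr² = 1.336×10¹⁶ m²; emitting surface = 4πr² = 5.342×10¹⁶ m² (ratio 4).
(1−a)S·A_cross = εσ·A_surf·T⁴  ⇒  T⁴ = (1−a)S/(4σ).
T⁴ = 0.520·1.00×10⁵/(4·5.67×10⁻⁸) = 2.293×10¹¹ K⁴.
T = (2.293×10¹¹)^(1/4).

T ≈ 692 K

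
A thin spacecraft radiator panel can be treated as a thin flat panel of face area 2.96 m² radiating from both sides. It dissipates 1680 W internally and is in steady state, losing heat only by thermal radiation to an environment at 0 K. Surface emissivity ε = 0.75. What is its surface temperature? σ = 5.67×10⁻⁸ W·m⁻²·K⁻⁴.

Steady state: internal power = radiated power, P = εσA T⁴.
Radiating area A = 2·2.96 = 5.920 m².
T⁴ = P/(εσA) = 1680/(0.75·5.67×10⁻⁸·5.920) = 6.673×10⁹ K⁴.
T = (6.673×10⁹)^(1/4).

T ≈ 286 K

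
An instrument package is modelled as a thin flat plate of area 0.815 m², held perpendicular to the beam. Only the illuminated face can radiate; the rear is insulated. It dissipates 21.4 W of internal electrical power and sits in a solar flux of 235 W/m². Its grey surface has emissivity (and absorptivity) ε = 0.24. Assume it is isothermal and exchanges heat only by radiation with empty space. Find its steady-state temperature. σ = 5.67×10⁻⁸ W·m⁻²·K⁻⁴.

At steady state, absorbed solar power + internal power = radiated power.
Absorbed: α·S·A_cross = 0.24·235·0.8150 = 45.97 W (cross-section A).
Total input = 45.97 + 21.4 = 67.37 W.
Radiated: εσ·A_surf·T⁴ with A_surf = A = 0.8150 m².
T⁴ = 67.37/(0.24·5.67×10⁻⁸·0.8150) = 6.074×10⁹ K⁴.

T ≈ 279 K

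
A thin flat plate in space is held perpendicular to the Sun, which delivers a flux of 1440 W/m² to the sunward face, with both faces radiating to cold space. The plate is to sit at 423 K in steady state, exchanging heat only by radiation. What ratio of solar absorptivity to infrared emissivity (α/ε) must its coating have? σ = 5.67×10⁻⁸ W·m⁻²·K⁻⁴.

Balance: αS·A = εσ·2A·T⁴ ⇒ α/ε = 2σT⁴/S.
α/ε = 2·5.67×10⁻⁸·(423)⁴/1440 = 2·5.67×10⁻⁸·3.202×10¹⁰/1440.

α/ε ≈ 2.52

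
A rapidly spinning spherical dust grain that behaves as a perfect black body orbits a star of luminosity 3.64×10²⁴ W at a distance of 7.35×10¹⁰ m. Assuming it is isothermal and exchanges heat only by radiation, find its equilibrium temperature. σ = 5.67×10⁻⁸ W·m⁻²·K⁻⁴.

T ≈ 124 K

First find the stellar flux at distance d: S = L/(4πd²) = 3.64×10²⁴/(4π·(7.35×10¹⁰)²) = 53.62 W/m².
For an isothermal sphere, absorbed (1−a)S·πr² = emitted σ·4πr²·T⁴, so T⁴ = (1−a)S/(4σ).
T⁴ = 1.00·53.62/(4·5.67×10⁻⁸) = 2.364×10⁸ K⁴.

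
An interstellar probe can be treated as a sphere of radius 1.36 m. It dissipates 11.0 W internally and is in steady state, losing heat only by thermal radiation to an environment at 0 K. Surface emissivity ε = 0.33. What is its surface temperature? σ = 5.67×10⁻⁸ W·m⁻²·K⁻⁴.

T ≈ 70.9 K

Steady state: internal power = radiated power, P = εσA T⁴.
Radiating area A = 4πr² = 23.24 m².
T⁴ = P/(εσA) = 11.0/(0.33·5.67×10⁻⁸·23.24) = 2.529×10⁷ K⁴.
T = (2.529×10⁷)^(1/4).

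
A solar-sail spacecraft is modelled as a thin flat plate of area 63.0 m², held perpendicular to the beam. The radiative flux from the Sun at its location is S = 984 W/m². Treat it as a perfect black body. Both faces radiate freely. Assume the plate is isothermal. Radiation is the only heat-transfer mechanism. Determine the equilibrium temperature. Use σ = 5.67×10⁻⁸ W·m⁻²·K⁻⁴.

T ≈ 305 K

At equilibrium, absorbed power = emitted power.
Absorbing cross-section = A = 63.00 m²; emitting surface = 2A = 126.0 m² (ratio 2).
S·A_cross = εσ·A_surf·T⁴  ⇒  T⁴ = S/(2σ).
T⁴ = 1.00·984/(2·5.67×10⁻⁸) = 8.677×10⁹ K⁴.
T = (8.677×10⁹)^(1/4).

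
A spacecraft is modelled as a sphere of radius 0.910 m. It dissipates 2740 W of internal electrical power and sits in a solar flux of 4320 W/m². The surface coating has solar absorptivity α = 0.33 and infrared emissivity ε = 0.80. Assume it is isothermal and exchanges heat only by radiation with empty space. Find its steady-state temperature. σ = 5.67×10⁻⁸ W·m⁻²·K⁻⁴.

T ≈ 342 K

At steady state, absorbed solar power + internal power = radiated power.
Absorbed: α·S·A_cross = 0.33·4320·2.602 = 3709 W (cross-section πr²).
Total input = 3709 + 2740 = 6449 W.
Radiated: εσ·A_surf·T⁴ with A_surf = 4πr² = 10.41 m².
T⁴ = 6449/(0.80·5.67×10⁻⁸·10.41) = 1.366×10¹⁰ K⁴.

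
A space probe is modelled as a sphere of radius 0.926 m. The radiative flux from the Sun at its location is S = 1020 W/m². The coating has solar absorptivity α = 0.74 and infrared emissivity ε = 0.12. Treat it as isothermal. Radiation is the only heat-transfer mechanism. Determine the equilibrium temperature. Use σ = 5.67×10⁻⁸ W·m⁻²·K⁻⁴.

T ≈ 408 K

At equilibrium, absorbed power = emitted power.
Absorbing cross-section = πr² = 2.694 m²; emitting surface = 4πr² = 10.78 m² (ratio 4).
αS·A_cross = εσ·A_surf·T⁴  ⇒  T⁴ = αS/(ε·4σ).
T⁴ = 0.740·1020/(0.12·4·5.67×10⁻⁸) = 2.773×10¹⁰ K⁴.
T = (2.773×10¹⁰)^(1/4).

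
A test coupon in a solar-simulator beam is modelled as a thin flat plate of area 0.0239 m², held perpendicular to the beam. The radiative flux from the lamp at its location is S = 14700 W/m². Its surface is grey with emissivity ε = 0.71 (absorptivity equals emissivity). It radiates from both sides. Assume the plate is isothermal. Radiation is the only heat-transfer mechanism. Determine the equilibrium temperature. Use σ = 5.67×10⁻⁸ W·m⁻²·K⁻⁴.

At equilibrium, absorbed power = emitted power.
Absorbing cross-section = A = 0.02390 m²; emitting surface = 2A = 0.04780 m² (ratio 2).
εS·A_cross = εσ·A_surf·T⁴  ⇒  T⁴ = S/(2σ)   (ε cancels).
T⁴ = 14700/(2·5.67×10⁻⁸) = 1.296×10¹¹ K⁴.
T = (1.296×10¹¹)^(1/4).

T ≈ 600 K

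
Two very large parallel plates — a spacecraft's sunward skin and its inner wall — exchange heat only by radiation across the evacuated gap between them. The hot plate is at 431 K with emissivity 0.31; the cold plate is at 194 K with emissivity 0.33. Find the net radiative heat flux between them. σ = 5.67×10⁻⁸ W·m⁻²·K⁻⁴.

q ≈ 357 W/m²

For two infinite grey parallel plates, q = σ(T₁⁴ − T₂⁴)/(1/ε₁ + 1/ε₂ − 1).
T₁⁴ − T₂⁴ = 3.451×10¹⁰ − 1.416×10⁹ = 3.309×10¹⁰ K⁴.
1/ε₁ + 1/ε₂ − 1 = 3.226 + 3.030 − 1 = 5.256.
q = 5.67×10⁻⁸ × 3.309×10¹⁰ / 5.256.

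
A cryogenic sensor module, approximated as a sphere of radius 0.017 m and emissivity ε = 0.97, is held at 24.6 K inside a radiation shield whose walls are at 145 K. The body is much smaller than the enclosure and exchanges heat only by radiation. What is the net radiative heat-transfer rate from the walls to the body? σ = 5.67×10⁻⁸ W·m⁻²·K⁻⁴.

P_net ≈ 0.0882 W

For a small grey body in a large enclosure: P_net = εσA(T_body⁴ − T_wall⁴).
A = 4πr² = 0.003632 m²; T_body⁴ − T_wall⁴ = 3.662×10⁵ − 4.421×10⁸ = -4.417×10⁸ K⁴.
|P_net| = 0.97·5.67×10⁻⁸·0.003632·4.417×10⁸.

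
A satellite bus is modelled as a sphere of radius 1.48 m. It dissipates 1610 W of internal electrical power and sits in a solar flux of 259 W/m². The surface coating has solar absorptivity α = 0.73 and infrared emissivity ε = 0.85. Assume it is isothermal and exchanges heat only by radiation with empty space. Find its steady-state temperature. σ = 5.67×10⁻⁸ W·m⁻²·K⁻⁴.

At steady state, absorbed solar power + internal power = radiated power.
Absorbed: α·S·A_cross = 0.73·259·6.881 = 1301 W (cross-section πr²).
Total input = 1301 + 1610 = 2911 W.
Radiated: εσ·A_surf·T⁴ with A_surf = 4πr² = 27.53 m².
T⁴ = 2911/(0.85·5.67×10⁻⁸·27.53) = 2.194×10⁹ K⁴.

T ≈ 216 K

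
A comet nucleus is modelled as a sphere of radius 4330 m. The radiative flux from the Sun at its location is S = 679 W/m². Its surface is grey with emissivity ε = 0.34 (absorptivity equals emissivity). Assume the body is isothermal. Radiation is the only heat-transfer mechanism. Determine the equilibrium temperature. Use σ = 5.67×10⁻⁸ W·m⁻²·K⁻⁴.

T ≈ 234 K

At equilibrium, absorbed power = emitted power.
Absorbing cross-section = πr² = 5.890×10⁷ m²; emitting surface = 4πr² = 2.356×10⁸ m² (ratio 4).
εS·A_cross = εσ·A_surf·T⁴  ⇒  T⁴ = S/(4σ)   (ε cancels).
T⁴ = 679/(4·5.67×10⁻⁸) = 2.994×10⁹ K⁴.
T = (2.994×10⁹)^(1/4).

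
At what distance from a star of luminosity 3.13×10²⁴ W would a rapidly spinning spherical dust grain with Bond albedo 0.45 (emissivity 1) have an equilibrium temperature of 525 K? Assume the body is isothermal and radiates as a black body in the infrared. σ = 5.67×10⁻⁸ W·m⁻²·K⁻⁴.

d ≈ 2.82×10⁹ m

For an isothermal black-emitting sphere, (1−a)S·πr² = σ·4πr²·T⁴ ⇒ S = 4σT⁴/(1−a).
S = 4·5.67×10⁻⁸·(525)⁴/0.550 = 31330 W/m².
Flux falls as S = L/(4πd²), so d = √(L/(4πS)) = √(3.13×10²⁴/(4π·31330)).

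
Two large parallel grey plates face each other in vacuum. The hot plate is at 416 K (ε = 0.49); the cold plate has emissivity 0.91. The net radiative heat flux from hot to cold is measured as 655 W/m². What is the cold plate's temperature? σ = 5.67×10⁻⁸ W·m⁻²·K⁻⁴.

T₂ ≈ 269 K

q = σ(T₁⁴ − T₂⁴)/(1/ε₁ + 1/ε₂ − 1); denominator = 2.140.
T₂⁴ = T₁⁴ − q·(1/ε₁+1/ε₂−1)/σ = 2.995×10¹⁰ − 655·2.140/5.67×10⁻⁸
    = 5.230×10⁹ K⁴.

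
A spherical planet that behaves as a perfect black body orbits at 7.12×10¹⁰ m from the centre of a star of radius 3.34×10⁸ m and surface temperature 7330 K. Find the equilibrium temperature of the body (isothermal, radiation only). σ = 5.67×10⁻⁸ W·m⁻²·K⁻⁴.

T ≈ 355 K

The star's surface emits σT_*⁴; at distance d the flux is S = σT_*⁴(R_*/d)².
S = 5.67×10⁻⁸·(7330)⁴·(3.34×10⁸/7.12×10¹⁰)² = 3602 W/m².
For an isothermal sphere T⁴ = (1−a)S/(4σ) = 1.588×10¹⁰ K⁴.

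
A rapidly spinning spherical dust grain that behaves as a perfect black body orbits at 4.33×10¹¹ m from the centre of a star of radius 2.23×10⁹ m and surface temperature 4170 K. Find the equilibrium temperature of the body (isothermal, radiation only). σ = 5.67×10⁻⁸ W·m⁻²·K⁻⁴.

T ≈ 212 K

The star's surface emits σT_*⁴; at distance d the flux is S = σT_*⁴(R_*/d)².
S = 5.67×10⁻⁸·(4170)⁴·(2.23×10⁹/4.33×10¹¹)² = 454.7 W/m².
For an isothermal sphere T⁴ = (1−a)S/(4σ) = 2.005×10⁹ K⁴.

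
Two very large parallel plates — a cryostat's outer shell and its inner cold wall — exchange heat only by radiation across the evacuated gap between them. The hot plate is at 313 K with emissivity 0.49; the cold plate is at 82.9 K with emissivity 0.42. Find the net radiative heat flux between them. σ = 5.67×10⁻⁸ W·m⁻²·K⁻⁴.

For two infinite grey parallel plates, q = σ(T₁⁴ − T₂⁴)/(1/ε₁ + 1/ε₂ − 1).
T₁⁴ − T₂⁴ = 9.598×10⁹ − 4.723×10⁷ = 9.551×10⁹ K⁴.
1/ε₁ + 1/ε₂ − 1 = 2.041 + 2.381 − 1 = 3.422.
q = 5.67×10⁻⁸ × 9.551×10⁹ / 3.422.

q ≈ 158 W/m²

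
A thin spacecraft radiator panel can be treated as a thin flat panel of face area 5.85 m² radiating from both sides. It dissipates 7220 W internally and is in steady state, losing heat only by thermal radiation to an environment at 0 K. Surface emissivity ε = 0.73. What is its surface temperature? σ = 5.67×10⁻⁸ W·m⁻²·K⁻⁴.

T ≈ 349 K

Steady state: internal power = radiated power, P = εσA T⁴.
Radiating area A = 2·5.85 = 11.70 m².
T⁴ = P/(εσA) = 7220/(0.73·5.67×10⁻⁸·11.70) = 1.491×10¹⁰ K⁴.
T = (1.491×10¹⁰)^(1/4).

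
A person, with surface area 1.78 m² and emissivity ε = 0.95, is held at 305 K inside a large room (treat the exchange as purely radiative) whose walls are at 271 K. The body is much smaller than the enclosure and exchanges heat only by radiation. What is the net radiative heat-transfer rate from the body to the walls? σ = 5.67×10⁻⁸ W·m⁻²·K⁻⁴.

For a small grey body in a large enclosure: P_net = εσA(T_body⁴ − T_wall⁴).
A = 1.78 m²; T_body⁴ − T_wall⁴ = 8.654×10⁹ − 5.394×10⁹ = 3.260×10⁹ K⁴.
|P_net| = 0.95·5.67×10⁻⁸·1.780·3.260×10⁹.

P_net ≈ 313 W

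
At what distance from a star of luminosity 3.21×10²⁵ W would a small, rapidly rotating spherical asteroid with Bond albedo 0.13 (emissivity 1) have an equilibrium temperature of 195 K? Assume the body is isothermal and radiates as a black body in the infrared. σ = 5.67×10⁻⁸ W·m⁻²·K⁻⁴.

d ≈ 8.23×10¹⁰ m

For an isothermal black-emitting sphere, (1−a)S·πr² = σ·4πr²·T⁴ ⇒ S = 4σT⁴/(1−a).
S = 4·5.67×10⁻⁸·(195)⁴/0.870 = 376.9 W/m².
Flux falls as S = L/(4πd²), so d = √(L/(4πS)) = √(3.21×10²⁵/(4π·376.9)).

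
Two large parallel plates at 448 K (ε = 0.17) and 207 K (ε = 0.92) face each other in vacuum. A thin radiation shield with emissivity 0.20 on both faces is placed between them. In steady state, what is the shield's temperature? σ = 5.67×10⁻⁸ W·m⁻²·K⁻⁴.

T_s ≈ 349 K

In steady state the net flux on the hot side equals that on the cold side.
σ(T₁⁴−T_s⁴)/D₁ = σ(T_s⁴−T₂⁴)/D₂, with D₁ = 1/ε₁+1/ε_s−1 = 9.882, D₂ = 1/ε_s+1/ε₂−1 = 5.087.
Solve for T_s⁴: T_s⁴ = (D₂·T₁⁴ + D₁·T₂⁴)/(D₁+D₂) = 1.490×10¹⁰ K⁴.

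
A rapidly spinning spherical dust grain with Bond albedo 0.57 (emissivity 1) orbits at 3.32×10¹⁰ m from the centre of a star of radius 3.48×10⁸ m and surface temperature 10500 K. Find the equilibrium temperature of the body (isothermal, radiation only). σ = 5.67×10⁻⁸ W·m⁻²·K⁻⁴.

T ≈ 616 K

The star's surface emits σT_*⁴; at distance d the flux is S = σT_*⁴(R_*/d)².
S = 5.67×10⁻⁸·(10500)⁴·(3.48×10⁸/3.32×10¹⁰)² = 75720 W/m².
For an isothermal sphere T⁴ = (1−a)S/(4σ) = 1.436×10¹¹ K⁴.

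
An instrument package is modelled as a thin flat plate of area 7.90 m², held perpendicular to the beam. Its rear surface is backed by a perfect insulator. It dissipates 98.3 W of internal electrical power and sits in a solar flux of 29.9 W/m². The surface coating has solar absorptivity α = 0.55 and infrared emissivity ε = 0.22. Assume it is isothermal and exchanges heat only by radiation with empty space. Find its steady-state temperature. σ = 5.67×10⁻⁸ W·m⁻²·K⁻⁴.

At steady state, absorbed solar power + internal power = radiated power.
Absorbed: α·S·A_cross = 0.55·29.9·7.900 = 129.9 W (cross-section A).
Total input = 129.9 + 98.3 = 228.2 W.
Radiated: εσ·A_surf·T⁴ with A_surf = A = 7.900 m².
T⁴ = 228.2/(0.22·5.67×10⁻⁸·7.900) = 2.316×10⁹ K⁴.

T ≈ 219 K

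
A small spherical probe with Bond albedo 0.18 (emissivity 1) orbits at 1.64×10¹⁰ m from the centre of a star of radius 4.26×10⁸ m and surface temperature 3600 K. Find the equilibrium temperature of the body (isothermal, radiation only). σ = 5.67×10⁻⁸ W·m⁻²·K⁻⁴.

T ≈ 390 K

The star's surface emits σT_*⁴; at distance d the flux is S = σT_*⁴(R_*/d)².
S = 5.67×10⁻⁸·(3600)⁴·(4.26×10⁸/1.64×10¹⁰)² = 6426 W/m².
For an isothermal sphere T⁴ = (1−a)S/(4σ) = 2.323×10¹⁰ K⁴.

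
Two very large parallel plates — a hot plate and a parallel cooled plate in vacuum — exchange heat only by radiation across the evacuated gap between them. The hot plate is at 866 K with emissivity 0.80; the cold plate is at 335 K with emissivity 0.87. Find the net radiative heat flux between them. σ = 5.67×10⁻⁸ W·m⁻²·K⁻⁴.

For two infinite grey parallel plates, q = σ(T₁⁴ − T₂⁴)/(1/ε₁ + 1/ε₂ − 1).
T₁⁴ − T₂⁴ = 5.624×10¹¹ − 1.259×10¹⁰ = 5.498×10¹¹ K⁴.
1/ε₁ + 1/ε₂ − 1 = 1.250 + 1.149 − 1 = 1.399.
q = 5.67×10⁻⁸ × 5.498×10¹¹ / 1.399.

q ≈ 22300 W/m²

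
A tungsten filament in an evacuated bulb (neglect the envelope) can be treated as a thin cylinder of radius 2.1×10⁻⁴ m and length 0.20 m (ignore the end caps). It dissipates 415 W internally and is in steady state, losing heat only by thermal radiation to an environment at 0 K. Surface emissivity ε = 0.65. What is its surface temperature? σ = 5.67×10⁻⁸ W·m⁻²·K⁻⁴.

T ≈ 2560 K

Steady state: internal power = radiated power, P = εσA T⁴.
Radiating area A = 2πrL = 2.639×10⁻⁴ m².
T⁴ = P/(εσA) = 415/(0.65·5.67×10⁻⁸·2.639×10⁻⁴) = 4.267×10¹³ K⁴.
T = (4.267×10¹³)^(1/4).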